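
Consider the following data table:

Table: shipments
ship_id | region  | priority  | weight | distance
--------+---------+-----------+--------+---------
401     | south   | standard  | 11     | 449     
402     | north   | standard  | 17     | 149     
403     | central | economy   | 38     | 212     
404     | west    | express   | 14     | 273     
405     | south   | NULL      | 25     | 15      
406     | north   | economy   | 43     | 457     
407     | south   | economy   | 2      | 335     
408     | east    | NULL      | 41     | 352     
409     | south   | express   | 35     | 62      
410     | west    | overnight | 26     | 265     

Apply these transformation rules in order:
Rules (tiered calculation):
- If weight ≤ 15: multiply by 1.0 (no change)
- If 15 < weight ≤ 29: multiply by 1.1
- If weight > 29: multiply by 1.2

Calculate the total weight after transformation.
290.2

Step 1: Tier 1 (weight ≤ 15): 3 records, sum = 27 × 1.0 = 27.0
Step 2: Tier 2 (15 < weight ≤ 29): 3 records, sum = 68 × 1.1 = 74.8
Step 3: Tier 3 (weight > 29): 4 records, sum = 157 × 1.2 = 188.4
Step 4: Final sum = 27.0 + 74.8 + 188.4 = 290.2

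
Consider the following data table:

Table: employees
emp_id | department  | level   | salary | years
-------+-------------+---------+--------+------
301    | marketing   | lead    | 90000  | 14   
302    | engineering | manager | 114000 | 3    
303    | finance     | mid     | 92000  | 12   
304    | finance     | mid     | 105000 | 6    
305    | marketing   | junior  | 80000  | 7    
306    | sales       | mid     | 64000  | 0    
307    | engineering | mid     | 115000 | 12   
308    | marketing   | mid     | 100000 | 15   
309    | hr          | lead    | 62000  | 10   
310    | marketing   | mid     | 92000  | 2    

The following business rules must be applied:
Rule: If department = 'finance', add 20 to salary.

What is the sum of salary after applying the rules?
914040

Step 1: Count records where department = 'finance': 2
Step 2: Total bonus added: 2 × 20 = 40
Step 3: Original sum of salary: 914000
Step 4: Final sum = 914000 + 40 = 914040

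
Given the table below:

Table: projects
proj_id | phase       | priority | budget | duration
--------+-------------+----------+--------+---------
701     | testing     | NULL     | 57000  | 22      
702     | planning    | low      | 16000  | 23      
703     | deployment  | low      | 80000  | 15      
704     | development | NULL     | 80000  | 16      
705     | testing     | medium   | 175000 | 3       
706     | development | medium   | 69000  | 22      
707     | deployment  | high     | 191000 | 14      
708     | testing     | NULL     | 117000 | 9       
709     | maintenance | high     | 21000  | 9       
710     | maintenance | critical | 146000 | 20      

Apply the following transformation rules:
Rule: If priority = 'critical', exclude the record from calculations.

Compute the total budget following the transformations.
806000

Step 1: Identify records where priority = 'critical'
Step 2: The excluded records sum to 146000
Step 3: Original total budget = 952000
Step 4: Remaining total = 952000 - 146000 = 806000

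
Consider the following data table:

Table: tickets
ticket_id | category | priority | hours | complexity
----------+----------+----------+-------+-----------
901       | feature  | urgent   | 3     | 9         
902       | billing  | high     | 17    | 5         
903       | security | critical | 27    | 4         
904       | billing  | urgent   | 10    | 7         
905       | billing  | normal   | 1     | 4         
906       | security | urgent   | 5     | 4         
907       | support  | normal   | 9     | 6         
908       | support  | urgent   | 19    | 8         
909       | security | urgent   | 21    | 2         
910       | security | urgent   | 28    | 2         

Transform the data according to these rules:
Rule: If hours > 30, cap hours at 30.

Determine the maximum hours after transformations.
28

Step 1: Original maximum hours = 28
Step 2: Check cap of 30 against maximum
Step 3: No records exceed the cap (max 28 <= cap 30), so no capping applies
Step 4: Maximum after transformation = 28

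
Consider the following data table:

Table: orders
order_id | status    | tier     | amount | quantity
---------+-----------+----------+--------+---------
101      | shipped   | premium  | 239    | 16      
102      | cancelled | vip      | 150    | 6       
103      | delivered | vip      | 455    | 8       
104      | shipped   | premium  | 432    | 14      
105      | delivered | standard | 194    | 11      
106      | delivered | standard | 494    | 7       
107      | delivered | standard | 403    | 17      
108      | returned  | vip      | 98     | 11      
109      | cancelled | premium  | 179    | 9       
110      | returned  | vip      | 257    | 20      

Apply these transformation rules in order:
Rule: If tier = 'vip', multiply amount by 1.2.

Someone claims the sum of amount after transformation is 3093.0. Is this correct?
Yes, the result is correct.

Step 1: Calculate the correct sum after transformation
Step 2: Apply multiplier 1.2 to records where tier = 'vip'
Step 3: Correct result = 3093.0
Step 4: Claimed result = 3093.0
Step 5: 3093.0 = 3093.0 ✓
Conclusion: The claimed result is correct.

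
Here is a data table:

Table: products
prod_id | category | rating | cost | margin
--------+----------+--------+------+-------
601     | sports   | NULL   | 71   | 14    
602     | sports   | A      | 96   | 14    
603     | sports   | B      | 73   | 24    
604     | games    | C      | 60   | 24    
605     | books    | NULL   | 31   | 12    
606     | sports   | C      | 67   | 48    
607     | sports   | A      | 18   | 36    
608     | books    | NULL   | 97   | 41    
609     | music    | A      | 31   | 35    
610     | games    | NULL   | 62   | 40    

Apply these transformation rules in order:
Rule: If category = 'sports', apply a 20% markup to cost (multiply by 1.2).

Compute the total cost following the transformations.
671.0

Step 1: Records with category = 'sports' have total cost = 325
Step 2: Apply multiplier: 325 × 1.2 = 390.0
Step 3: Other records total: 281
Step 4: Final sum = 390.0 + 281 = 671.0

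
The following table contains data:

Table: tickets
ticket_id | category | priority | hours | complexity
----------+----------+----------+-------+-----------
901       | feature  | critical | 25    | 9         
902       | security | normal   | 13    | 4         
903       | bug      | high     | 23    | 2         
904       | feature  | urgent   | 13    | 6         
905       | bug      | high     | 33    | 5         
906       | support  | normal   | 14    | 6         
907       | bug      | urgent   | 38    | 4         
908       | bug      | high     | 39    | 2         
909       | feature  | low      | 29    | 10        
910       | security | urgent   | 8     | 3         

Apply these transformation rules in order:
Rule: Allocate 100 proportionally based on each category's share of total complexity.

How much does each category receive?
bug: 25.49, feature: 49.02, security: 13.73, support: 11.76

Step 1: Calculate total complexity = 51
Step 2: Calculate each category's proportion:
  bug: 13/51 = 25.49% → 25.49
  feature: 25/51 = 49.02% → 49.02
  security: 7/51 = 13.73% → 13.73
  support: 6/51 = 11.76% → 11.76
Step 3: Verify: sum of allocations ≈ 100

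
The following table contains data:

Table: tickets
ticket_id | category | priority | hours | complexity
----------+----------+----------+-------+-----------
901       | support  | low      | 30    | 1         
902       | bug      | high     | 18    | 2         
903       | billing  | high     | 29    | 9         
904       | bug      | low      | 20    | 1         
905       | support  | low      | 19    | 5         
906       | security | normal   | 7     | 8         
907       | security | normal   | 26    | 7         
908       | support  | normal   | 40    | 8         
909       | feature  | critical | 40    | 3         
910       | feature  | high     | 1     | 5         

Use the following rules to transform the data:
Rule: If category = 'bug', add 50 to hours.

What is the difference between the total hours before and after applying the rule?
100

Step 1: Original sum of hours = 230
Step 2: 2 records have category = 'bug'
Step 3: Each affected record changes by 50
Step 4: Total change = 2 × 50 = 100
Step 5: New sum = 230 + 100 = 330
Step 6: Difference = |330 - 230| = 100
        (Sum increased by 100)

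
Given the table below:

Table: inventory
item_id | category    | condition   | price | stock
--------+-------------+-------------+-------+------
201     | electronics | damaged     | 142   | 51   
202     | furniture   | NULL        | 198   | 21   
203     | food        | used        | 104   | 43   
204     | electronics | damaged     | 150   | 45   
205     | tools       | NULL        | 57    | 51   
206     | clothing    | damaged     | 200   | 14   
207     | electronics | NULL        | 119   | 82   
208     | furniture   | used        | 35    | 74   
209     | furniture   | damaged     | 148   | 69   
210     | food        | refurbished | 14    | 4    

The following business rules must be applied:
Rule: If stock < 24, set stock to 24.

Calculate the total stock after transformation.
487

Step 1: 3 records have stock < 24
Step 2: These records originally summed to 39
Step 3: After setting to minimum: 3 × 24 = 72
Step 4: Unaffected records sum: 415
Step 5: Final sum = 72 + 415 = 487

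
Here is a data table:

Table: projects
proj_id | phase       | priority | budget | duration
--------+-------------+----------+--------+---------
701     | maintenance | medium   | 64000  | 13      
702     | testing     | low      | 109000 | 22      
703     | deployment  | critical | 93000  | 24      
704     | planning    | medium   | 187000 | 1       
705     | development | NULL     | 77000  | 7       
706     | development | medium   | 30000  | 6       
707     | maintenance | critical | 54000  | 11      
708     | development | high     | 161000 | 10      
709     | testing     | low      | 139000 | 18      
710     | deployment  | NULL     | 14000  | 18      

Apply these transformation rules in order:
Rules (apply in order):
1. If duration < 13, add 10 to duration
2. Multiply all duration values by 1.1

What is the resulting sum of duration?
198.0

Step 1: Apply Rule 1 - Add 10 to records with duration < 13
  - 5 records affected: 35 + (5 × 10) = 85
  - Unaffected records: 95
  - Sum after Rule 1: 180
Step 2: Apply Rule 2 - Multiply all by 1.1
  - 180 × 1.1 = 198.0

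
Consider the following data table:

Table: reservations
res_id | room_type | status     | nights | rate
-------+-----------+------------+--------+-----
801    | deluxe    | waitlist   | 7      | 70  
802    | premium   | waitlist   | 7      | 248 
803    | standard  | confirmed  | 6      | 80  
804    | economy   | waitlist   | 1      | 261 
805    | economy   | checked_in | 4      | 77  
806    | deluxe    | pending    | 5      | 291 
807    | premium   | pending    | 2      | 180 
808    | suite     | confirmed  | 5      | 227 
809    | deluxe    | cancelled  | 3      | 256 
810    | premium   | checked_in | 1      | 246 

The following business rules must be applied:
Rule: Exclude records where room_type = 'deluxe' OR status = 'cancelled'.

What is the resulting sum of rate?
1319

Step 1: Find records where room_type = 'deluxe' OR status = 'cancelled'
Step 2: 3 records match, summing to 617
Step 3: Original sum: 1936
Step 4: Remaining sum = 1936 - 617 = 1319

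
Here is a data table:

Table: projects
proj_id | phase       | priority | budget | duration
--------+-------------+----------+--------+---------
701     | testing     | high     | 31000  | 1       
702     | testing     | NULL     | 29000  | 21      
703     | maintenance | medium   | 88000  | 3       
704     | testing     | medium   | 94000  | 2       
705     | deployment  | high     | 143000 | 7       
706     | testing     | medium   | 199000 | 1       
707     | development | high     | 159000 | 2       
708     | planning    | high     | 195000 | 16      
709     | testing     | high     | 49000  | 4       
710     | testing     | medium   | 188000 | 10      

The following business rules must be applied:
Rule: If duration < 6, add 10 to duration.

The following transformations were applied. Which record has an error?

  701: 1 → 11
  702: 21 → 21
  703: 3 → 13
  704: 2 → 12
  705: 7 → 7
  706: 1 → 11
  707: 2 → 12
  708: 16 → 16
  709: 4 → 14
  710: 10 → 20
Record 710 has an error. The correct transformed value should be 10, not 20.

Step 1: Check each record against the rule
Step 2: Record 710 has duration = 10
Step 3: Since 10 >= 6, the bonus should not have been applied
Step 4: Correct value = 10, but claimed value = 20
Conclusion: Record 710 has the error.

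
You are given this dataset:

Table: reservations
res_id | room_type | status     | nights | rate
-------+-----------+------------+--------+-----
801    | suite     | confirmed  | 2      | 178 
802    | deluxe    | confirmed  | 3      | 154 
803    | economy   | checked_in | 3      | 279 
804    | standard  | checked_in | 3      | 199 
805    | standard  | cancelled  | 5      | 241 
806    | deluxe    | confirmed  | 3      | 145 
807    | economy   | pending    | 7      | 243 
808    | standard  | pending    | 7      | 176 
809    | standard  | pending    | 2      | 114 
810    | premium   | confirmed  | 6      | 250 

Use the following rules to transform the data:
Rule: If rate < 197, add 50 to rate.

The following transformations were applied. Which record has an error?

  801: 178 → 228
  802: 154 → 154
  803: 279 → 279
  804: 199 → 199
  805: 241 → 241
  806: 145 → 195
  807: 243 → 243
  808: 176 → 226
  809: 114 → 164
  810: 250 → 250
Record 802 has an error. The correct transformed value should be 204, not 154.

Step 1: Check each record against the rule
Step 2: Record 802 has rate = 154
Step 3: Since 154 < 197, the bonus should have been applied
Step 4: Correct value = 204, but claimed value = 154
Conclusion: Record 802 has the error.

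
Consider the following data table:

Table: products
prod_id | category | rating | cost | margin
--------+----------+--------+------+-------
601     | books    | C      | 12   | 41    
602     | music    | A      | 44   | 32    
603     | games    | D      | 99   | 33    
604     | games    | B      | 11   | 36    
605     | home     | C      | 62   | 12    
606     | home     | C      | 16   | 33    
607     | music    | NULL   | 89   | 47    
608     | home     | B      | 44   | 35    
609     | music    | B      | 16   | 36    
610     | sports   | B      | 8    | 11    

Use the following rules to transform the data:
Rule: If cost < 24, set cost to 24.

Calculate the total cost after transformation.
458

Step 1: 5 records have cost < 24
Step 2: These records originally summed to 63
Step 3: After setting to minimum: 5 × 24 = 120
Step 4: Unaffected records sum: 338
Step 5: Final sum = 120 + 338 = 458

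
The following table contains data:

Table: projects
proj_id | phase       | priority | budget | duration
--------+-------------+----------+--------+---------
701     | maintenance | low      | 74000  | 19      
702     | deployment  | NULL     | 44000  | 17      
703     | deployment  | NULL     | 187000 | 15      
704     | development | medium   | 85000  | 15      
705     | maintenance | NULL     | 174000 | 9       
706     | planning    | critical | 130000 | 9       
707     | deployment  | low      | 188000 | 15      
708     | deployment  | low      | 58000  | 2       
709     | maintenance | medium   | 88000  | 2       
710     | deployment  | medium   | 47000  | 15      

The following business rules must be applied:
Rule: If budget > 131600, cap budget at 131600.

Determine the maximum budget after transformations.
131600

Step 1: Original maximum budget = 188000
Step 2: Apply cap at 131600
Step 3: 3 records had budget > 131600 and were capped
Step 4: Maximum after transformation = 131600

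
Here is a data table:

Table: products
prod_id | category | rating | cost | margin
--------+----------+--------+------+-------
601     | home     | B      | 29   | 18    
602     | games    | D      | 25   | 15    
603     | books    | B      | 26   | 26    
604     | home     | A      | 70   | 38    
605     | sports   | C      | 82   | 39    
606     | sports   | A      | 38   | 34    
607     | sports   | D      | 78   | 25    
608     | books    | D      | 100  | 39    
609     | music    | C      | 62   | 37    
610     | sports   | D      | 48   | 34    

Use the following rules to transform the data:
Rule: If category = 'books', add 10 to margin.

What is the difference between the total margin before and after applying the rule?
20

Step 1: Original sum of margin = 305
Step 2: 2 records have category = 'books'
Step 3: Each affected record changes by 10
Step 4: Total change = 2 × 10 = 20
Step 5: New sum = 305 + 20 = 325
Step 6: Difference = |325 - 305| = 20
        (Sum increased by 20)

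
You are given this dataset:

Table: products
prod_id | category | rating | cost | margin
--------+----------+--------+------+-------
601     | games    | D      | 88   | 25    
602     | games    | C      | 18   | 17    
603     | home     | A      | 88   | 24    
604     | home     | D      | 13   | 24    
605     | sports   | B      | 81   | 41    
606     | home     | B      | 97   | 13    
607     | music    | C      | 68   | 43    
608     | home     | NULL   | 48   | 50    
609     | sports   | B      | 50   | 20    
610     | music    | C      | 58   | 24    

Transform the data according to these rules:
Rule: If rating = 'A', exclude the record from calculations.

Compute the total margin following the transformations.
257

Step 1: Identify records where rating = 'A'
Step 2: The excluded records sum to 24
Step 3: Original total margin = 281
Step 4: Remaining total = 281 - 24 = 257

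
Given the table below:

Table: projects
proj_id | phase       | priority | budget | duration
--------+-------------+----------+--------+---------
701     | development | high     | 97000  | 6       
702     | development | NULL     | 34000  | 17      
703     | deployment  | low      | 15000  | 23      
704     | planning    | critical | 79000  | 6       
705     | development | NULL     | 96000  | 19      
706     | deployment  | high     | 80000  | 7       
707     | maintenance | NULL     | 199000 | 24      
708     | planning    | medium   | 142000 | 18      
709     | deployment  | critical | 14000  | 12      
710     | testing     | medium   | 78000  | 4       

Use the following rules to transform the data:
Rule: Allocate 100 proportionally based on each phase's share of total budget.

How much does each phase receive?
deployment: 13.07, development: 27.22, maintenance: 23.86, planning: 26.5, testing: 9.35

Step 1: Calculate total budget = 834000
Step 2: Calculate each phase's proportion:
  deployment: 109000/834000 = 13.07% → 13.07
  development: 227000/834000 = 27.22% → 27.22
  maintenance: 199000/834000 = 23.86% → 23.86
  planning: 221000/834000 = 26.50% → 26.5
  testing: 78000/834000 = 9.35% → 9.35
Step 3: Verify: sum of allocations ≈ 100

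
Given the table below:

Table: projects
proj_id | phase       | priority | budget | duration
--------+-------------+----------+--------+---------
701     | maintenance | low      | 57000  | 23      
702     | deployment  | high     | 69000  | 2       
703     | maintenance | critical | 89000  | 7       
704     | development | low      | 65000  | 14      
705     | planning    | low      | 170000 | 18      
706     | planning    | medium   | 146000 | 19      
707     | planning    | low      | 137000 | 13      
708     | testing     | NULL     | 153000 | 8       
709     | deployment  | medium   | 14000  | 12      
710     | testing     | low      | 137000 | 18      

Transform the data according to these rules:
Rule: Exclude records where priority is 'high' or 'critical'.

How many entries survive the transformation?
8

Step 1: Count records to exclude
  - 1 (high) + 1 (critical) = 2 records
Step 2: Total records: 10
Step 3: Remaining = 10 - 2 = 8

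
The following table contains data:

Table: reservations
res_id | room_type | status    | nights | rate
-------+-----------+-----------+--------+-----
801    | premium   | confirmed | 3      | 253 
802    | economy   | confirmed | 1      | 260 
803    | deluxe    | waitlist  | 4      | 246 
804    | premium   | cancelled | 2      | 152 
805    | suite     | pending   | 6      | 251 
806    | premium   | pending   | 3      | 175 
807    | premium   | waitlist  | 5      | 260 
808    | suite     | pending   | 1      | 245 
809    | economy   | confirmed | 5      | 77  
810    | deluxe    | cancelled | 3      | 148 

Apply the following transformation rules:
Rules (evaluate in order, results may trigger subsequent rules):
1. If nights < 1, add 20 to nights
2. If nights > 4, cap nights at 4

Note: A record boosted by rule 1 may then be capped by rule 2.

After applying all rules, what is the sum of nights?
29

Step 1: Apply rule 1 to records with nights < 1
  - 0 records get bonus of 20
  - Of these, 0 records then exceed 4 and get capped
Step 2: Apply rule 2 to records with nights > 4
  - 3 records (original) are capped
Step 3: Calculate final sum = 29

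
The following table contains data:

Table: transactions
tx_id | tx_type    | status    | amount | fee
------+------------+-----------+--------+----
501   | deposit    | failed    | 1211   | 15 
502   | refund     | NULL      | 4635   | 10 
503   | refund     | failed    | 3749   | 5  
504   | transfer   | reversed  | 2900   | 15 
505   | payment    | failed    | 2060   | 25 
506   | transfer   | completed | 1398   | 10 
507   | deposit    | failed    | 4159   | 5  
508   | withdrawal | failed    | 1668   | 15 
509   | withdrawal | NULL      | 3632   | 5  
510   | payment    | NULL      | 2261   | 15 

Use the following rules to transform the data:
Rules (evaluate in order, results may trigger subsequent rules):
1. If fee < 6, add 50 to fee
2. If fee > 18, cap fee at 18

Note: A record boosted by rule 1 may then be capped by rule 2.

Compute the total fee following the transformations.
152

Step 1: Apply rule 1 to records with fee < 6
  - 3 records get bonus of 50
  - Of these, 3 records then exceed 18 and get capped
Step 2: Apply rule 2 to records with fee > 18
  - 1 records (original) are capped
Step 3: Calculate final sum = 152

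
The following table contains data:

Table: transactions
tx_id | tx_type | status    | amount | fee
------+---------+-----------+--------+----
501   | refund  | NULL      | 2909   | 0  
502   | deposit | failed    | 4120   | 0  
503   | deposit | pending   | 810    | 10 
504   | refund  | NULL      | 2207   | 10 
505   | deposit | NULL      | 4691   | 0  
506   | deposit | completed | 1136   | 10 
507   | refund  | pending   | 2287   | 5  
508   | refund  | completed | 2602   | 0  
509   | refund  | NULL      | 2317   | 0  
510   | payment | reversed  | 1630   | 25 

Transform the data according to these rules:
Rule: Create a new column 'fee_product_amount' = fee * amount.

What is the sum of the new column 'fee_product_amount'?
93715

Step 1: For each record, compute fee * amount
Example calculations:
  0 * 2909 = 0
  0 * 4120 = 0
  10 * 810 = 8100
  ...
Step 2: Sum all derived values
Step 3: Total = 93715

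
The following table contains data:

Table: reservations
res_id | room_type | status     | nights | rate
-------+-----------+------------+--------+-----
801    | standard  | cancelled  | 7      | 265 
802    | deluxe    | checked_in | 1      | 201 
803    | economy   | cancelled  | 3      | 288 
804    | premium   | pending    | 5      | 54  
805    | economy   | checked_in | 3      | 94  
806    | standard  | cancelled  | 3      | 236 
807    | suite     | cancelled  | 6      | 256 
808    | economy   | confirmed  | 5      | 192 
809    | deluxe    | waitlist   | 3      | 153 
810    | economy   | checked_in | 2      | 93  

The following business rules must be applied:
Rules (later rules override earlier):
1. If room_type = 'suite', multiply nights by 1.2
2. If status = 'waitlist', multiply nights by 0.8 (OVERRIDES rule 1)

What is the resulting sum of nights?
38.6

Step 1: Rule 2 takes priority for records with status = 'waitlist'
  - 1 records: 3 × 0.8 = 2.4
Step 2: Rule 1 applies to remaining records with room_type = 'suite'
  - 1 records: 6 × 1.2 = 7.2
Step 3: Other records unchanged: 29
Step 4: Final sum = 2.4 + 7.2 + 29 = 38.6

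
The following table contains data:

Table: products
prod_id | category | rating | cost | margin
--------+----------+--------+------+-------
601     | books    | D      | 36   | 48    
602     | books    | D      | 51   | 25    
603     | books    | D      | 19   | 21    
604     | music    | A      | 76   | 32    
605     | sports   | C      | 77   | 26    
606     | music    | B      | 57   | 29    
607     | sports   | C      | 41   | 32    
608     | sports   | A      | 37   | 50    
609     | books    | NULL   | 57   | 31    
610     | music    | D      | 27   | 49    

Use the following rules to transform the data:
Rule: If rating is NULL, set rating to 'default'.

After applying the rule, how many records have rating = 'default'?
1

Step 1: Count records where rating IS NULL
Step 2: Found 1 records with NULL rating
Step 3: These records will have rating set to 'default'
Step 4: Records already having rating = 'default': 0
Step 5: Answer: 1 + 0 = 1 records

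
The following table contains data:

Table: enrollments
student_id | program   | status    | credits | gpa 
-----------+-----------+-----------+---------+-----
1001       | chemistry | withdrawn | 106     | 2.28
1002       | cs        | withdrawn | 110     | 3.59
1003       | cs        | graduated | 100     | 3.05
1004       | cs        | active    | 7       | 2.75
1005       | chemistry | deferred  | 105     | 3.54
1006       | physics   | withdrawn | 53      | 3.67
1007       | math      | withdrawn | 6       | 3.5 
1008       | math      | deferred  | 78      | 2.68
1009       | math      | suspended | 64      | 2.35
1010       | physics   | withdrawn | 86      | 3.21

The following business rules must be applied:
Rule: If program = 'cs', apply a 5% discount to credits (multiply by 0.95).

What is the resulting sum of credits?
704.15

Step 1: Records with program = 'cs' have total credits = 217
Step 2: Apply multiplier: 217 × 0.95 = 206.15
Step 3: Other records total: 498
Step 4: Final sum = 206.15 + 498 = 704.15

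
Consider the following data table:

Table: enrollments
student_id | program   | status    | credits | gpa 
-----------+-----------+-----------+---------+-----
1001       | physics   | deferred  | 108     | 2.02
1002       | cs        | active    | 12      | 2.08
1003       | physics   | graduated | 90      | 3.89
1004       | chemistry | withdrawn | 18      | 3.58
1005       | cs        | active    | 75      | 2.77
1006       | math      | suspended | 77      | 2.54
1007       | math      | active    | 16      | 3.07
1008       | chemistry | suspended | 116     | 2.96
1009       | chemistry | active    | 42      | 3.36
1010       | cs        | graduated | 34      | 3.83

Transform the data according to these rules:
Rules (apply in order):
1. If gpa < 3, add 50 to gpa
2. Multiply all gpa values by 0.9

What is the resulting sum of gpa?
252.09

Step 1: Apply Rule 1 - Add 50 to records with gpa < 3
  - 5 records affected: 12.37 + (5 × 50) = 262.37
  - Unaffected records: 17.73
  - Sum after Rule 1: 280.1
Step 2: Apply Rule 2 - Multiply all by 0.9
  - 280.1 × 0.9 = 252.09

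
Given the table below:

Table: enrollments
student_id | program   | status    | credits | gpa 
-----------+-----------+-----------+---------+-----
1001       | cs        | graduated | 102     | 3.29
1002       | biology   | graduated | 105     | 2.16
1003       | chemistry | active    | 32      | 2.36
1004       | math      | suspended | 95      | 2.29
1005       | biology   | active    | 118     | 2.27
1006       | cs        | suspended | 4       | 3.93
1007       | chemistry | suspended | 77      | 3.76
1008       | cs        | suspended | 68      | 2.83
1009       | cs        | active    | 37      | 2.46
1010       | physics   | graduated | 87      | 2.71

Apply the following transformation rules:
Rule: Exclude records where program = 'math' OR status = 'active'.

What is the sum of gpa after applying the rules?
18.68

Step 1: Find records where program = 'math' OR status = 'active'
Step 2: 4 records match, summing to 9.38
Step 3: Original sum: 28.06
Step 4: Remaining sum = 28.06 - 9.38 = 18.68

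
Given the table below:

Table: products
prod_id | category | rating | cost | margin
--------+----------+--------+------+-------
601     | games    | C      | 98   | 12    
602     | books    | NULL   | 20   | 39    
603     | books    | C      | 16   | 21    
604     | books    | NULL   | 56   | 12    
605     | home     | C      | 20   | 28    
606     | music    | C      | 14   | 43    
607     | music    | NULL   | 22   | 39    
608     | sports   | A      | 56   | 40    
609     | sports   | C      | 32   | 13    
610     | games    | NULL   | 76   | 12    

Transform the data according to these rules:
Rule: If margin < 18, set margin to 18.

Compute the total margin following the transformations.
282

Step 1: 4 records have margin < 18
Step 2: These records originally summed to 49
Step 3: After setting to minimum: 4 × 18 = 72
Step 4: Unaffected records sum: 210
Step 5: Final sum = 72 + 210 = 282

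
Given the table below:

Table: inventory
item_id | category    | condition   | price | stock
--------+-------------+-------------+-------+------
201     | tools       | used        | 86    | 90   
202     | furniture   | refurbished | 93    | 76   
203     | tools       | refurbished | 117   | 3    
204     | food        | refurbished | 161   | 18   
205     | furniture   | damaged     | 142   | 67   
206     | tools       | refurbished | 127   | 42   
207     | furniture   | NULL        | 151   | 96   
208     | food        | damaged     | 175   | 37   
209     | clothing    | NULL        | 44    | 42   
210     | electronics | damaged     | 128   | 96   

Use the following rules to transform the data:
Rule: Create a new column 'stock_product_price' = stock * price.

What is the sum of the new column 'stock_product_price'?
68012

Step 1: For each record, compute stock * price
Example calculations:
  90 * 86 = 7740
  76 * 93 = 7068
  3 * 117 = 351
  ...
Step 2: Sum all derived values
Step 3: Total = 68012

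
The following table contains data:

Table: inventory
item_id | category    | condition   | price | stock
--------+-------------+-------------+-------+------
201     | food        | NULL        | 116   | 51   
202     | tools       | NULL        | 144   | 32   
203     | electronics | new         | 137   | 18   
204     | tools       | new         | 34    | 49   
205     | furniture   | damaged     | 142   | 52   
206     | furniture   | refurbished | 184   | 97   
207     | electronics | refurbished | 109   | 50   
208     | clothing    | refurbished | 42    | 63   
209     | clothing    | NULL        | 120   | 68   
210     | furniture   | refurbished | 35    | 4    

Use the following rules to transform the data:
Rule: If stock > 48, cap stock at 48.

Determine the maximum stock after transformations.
48

Step 1: Original maximum stock = 97
Step 2: Apply cap at 48
Step 3: 7 records had stock > 48 and were capped
Step 4: Maximum after transformation = 48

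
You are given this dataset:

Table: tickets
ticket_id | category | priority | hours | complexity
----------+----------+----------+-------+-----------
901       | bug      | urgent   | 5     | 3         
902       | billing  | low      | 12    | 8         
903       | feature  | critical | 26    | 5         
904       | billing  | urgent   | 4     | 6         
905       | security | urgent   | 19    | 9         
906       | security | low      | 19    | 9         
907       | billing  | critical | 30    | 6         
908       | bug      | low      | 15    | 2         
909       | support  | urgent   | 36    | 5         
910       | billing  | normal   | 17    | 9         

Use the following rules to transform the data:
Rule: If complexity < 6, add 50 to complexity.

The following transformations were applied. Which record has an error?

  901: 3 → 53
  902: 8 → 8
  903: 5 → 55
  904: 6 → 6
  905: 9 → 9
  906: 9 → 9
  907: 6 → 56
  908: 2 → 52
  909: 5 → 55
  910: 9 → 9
Record 907 has an error. The correct transformed value should be 6, not 56.

Step 1: Check each record against the rule
Step 2: Record 907 has complexity = 6
Step 3: Since 6 >= 6, the bonus should not have been applied
Step 4: Correct value = 6, but claimed value = 56
Conclusion: Record 907 has the error.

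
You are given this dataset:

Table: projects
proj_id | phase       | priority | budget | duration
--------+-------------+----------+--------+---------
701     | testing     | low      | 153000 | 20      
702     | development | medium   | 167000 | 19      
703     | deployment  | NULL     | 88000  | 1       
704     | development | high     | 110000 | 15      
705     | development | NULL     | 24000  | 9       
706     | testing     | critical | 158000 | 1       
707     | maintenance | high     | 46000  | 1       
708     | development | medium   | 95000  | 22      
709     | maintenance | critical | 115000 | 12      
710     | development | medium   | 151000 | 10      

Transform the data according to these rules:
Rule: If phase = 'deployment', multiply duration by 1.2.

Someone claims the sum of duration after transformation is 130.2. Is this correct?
No, the correct result is 110.2.

Step 1: Calculate the correct sum after transformation
Step 2: Apply multiplier 1.2 to records where phase = 'deployment'
Step 3: Correct result = 110.2
Step 4: Claimed result = 130.2
Step 5: 110.2 ≠ 130.2
Conclusion: The claimed result is incorrect. The correct answer is 110.2.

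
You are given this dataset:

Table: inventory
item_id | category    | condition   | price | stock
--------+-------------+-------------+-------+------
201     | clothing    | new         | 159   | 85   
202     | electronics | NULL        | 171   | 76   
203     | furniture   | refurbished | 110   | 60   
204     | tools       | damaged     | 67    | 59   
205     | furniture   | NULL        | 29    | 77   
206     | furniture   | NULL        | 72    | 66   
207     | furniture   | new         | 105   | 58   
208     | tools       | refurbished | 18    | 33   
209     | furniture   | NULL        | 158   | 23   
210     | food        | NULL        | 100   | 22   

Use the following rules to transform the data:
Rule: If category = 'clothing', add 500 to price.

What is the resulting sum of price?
1489

Step 1: Count records where category = 'clothing': 1
Step 2: Total bonus added: 1 × 500 = 500
Step 3: Original sum of price: 989
Step 4: Final sum = 989 + 500 = 1489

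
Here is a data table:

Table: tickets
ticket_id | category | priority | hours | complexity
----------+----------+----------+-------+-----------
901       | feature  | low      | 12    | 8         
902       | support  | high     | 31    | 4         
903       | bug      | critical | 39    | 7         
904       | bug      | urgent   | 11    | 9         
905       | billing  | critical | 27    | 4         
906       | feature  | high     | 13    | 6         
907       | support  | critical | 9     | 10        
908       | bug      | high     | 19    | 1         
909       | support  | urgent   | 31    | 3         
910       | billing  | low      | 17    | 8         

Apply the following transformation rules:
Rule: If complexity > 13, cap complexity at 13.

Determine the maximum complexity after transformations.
10

Step 1: Original maximum complexity = 10
Step 2: Check cap of 13 against maximum
Step 3: No records exceed the cap (max 10 <= cap 13), so no capping applies
Step 4: Maximum after transformation = 10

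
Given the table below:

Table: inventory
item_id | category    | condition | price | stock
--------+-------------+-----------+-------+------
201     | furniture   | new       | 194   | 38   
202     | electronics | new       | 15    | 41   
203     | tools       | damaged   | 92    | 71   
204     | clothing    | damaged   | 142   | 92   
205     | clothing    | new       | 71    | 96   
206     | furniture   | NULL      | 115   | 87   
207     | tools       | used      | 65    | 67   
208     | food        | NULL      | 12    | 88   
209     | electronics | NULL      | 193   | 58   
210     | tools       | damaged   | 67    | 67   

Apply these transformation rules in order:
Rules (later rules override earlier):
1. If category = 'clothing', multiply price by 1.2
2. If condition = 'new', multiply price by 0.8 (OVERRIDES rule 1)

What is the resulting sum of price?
938.4

Step 1: Rule 2 takes priority for records with condition = 'new'
  - 3 records: 280 × 0.8 = 224.0
Step 2: Rule 1 applies to remaining records with category = 'clothing'
  - 1 records: 142 × 1.2 = 170.4
Step 3: Other records unchanged: 544
Step 4: Final sum = 224.0 + 170.4 + 544 = 938.4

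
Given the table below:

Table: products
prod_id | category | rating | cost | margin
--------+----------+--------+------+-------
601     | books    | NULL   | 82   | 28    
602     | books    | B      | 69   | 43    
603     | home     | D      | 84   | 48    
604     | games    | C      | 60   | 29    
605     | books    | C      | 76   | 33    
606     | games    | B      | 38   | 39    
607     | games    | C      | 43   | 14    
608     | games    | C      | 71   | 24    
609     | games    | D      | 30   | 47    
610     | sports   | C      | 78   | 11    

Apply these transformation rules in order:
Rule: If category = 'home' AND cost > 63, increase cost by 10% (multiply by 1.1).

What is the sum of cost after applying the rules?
639.4

Step 1: Find records where category = 'home' AND cost > 63
Step 2: 1 records match, summing to 84
Step 3: After multiplier: 84 × 1.1 = 92.4
Step 4: Unaffected records sum: 547
Step 5: Final sum = 92.4 + 547 = 639.4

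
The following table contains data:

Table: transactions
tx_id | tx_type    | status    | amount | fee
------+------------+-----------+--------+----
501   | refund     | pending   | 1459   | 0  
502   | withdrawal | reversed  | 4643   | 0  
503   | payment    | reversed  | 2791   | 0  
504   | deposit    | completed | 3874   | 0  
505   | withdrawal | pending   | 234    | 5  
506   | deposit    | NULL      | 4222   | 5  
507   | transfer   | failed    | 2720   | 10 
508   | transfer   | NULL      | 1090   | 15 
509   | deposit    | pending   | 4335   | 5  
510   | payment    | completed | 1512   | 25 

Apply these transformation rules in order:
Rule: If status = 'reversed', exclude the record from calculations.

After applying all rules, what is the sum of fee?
65

Step 1: Identify records where status = 'reversed'
Step 2: The excluded records sum to 0
Step 3: Original total fee = 65
Step 4: Remaining total = 65 - 0 = 65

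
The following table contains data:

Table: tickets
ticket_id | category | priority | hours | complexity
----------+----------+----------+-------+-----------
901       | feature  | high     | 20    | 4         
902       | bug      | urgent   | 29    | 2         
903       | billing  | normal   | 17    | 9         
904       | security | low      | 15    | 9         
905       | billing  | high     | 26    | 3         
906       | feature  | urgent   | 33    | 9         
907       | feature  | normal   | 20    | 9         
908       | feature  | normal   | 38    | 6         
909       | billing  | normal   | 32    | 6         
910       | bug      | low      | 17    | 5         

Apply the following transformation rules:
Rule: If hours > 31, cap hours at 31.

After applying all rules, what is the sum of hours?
237

Step 1: 3 records have hours > 31
Step 2: These records originally summed to 103
Step 3: After capping: 3 × 31 = 93
Step 4: Unaffected records sum: 144
Step 5: Final sum = 93 + 144 = 237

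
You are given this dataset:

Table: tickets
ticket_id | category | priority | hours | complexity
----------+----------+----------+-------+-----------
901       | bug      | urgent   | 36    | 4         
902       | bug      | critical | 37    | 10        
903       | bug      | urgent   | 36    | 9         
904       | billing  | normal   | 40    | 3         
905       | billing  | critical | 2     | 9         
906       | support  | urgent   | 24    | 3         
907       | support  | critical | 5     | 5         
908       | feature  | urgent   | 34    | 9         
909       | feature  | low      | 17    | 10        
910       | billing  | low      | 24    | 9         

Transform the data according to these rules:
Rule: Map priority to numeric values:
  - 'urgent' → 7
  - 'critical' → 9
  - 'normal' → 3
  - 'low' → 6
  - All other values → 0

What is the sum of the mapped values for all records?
70

Step 1: Apply mapping to each record
Step 2: Count by status:
  'urgent': 4 records × 7 = 28
  'critical': 3 records × 9 = 27
  'normal': 1 records × 3 = 3
  'low': 2 records × 6 = 12
Step 3: Sum all mapped values = 70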